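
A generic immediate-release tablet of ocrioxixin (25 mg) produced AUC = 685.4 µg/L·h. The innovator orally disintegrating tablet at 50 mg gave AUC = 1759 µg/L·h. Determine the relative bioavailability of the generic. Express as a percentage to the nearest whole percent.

F_rel = (AUC_test/D_test) / (AUC_ref/D_ref)
      = (685.4/25) / (1759/50)
      = 27.416 / 35.18 = 0.7793 = 77.93%

F_rel = 78%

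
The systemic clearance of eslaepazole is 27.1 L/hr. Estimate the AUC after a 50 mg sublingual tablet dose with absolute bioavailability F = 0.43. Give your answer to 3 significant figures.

AUC_0→∞ = F × Dose / CL
        = 0.43 × 50 / 27.1 = 0.793358 mg/L·hr

AUC = 0.793 mg/L·hr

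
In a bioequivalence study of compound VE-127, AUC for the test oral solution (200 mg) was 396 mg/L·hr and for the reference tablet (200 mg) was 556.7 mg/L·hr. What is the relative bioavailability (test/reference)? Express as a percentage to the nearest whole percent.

F_rel = (AUC_test/D_test) / (AUC_ref/D_ref)
      = (396/200) / (556.7/200)
      = 1.98 / 2.7835 = 0.7113 = 71.13%

F_rel = 71%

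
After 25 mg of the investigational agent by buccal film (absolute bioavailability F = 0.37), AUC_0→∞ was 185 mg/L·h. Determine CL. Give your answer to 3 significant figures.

CL = F × Dose / AUC_0→∞
   = 0.37 × 25 / 185 = 0.05 L/h

CL = 0.0500 L/h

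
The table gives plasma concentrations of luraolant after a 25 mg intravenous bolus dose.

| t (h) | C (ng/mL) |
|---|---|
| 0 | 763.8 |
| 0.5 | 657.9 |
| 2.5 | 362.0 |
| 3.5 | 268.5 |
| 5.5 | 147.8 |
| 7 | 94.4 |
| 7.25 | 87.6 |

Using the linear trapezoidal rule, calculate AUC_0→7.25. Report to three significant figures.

AUC = 2310 ng/mL·h

Trapezoidal AUC_0→7.25:
  [0→0.5]: (763.8+657.9)/2 × 0.5 = 355.425
  [0.5→2.5]: (657.9+362.0)/2 × 2 = 1019.9
  [2.5→3.5]: (362.0+268.5)/2 × 1 = 315.25
  [3.5→5.5]: (268.5+147.8)/2 × 2 = 416.3
  [5.5→7]: (147.8+94.4)/2 × 1.5 = 181.65
  [7→7.25]: (94.4+87.6)/2 × 0.25 = 22.75
  Sum = 2311.275 ng/mL·h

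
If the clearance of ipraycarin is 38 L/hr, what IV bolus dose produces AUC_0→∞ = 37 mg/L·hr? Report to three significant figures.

Dose = 1410 mg

Dose_iv = CL × AUC_0→∞
     = 38 × 37 = 1406 mg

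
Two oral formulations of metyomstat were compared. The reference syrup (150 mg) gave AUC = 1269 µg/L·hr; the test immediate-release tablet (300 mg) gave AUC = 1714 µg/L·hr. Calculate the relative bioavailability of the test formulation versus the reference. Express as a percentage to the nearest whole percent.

F_rel = 68%

F_rel = (AUC_test/D_test) / (AUC_ref/D_ref)
      = (1714/300) / (1269/150)
      = 5.71333 / 8.46 = 0.6753 = 67.53%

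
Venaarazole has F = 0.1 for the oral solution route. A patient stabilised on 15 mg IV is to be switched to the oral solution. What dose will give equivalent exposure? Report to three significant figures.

D_oral = 150 mg

For equal systemic exposure: F × D_ev = D_iv
D_ev = D_iv / F = 15 / 0.1 = 150 mg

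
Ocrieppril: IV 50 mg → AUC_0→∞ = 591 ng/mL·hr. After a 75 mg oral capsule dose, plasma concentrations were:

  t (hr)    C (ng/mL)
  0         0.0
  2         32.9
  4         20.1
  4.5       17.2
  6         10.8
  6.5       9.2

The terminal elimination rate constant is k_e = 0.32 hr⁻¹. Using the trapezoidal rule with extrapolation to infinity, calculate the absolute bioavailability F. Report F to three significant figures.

Trapezoidal AUC_0→6.5 (oral capsule):
  [0→2]: (0.0+32.9)/2 × 2 = 32.9
  [2→4]: (32.9+20.1)/2 × 2 = 53.0
  [4→4.5]: (20.1+17.2)/2 × 0.5 = 9.325
  [4.5→6]: (17.2+10.8)/2 × 1.5 = 21.0
  [6→6.5]: (10.8+9.2)/2 × 0.5 = 5.0
  Sum = 121.225 ng/mL·hr
Tail: C_last/k_e = 9.2/0.32 = 28.750
AUC_0→∞ (oral capsule) = 121.225 + 28.750 = 149.975 ng/mL·hr
F = (AUC_ev/D_ev)/(AUC_iv/D_iv) = (149.975/75)/(591/50) = 1.99967/11.82 = 0.1692

F = 0.169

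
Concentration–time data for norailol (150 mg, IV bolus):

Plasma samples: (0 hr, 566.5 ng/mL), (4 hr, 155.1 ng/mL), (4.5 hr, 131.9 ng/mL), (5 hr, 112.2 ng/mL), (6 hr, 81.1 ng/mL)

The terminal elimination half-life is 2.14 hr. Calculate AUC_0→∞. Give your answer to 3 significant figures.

Trapezoidal AUC_0→6:
  [0→4]: (566.5+155.1)/2 × 4 = 1443.2
  [4→4.5]: (155.1+131.9)/2 × 0.5 = 71.75
  [4.5→5]: (131.9+112.2)/2 × 0.5 = 61.025
  [5→6]: (112.2+81.1)/2 × 1 = 96.65
  Sum = 1672.625 ng/mL·hr
k_e = ln2 / t½ = 0.693147 / 2.14 = 0.3239 hr^-1
Extrapolated tail: C_last / k_e = 81.1 / 0.3239 = 250.386
AUC_0→∞ = 1672.625 + 250.386 = 1923.011 ng/mL·hr

AUC = 1920 ng/mL·hr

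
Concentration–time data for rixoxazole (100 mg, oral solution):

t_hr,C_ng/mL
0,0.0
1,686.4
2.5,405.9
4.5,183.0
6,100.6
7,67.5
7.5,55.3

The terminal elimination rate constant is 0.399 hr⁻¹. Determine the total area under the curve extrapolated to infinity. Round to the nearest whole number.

AUC = 2217 ng/mL·hr

Trapezoidal AUC_0→7.5:
  [0→1]: (0.0+686.4)/2 × 1 = 343.2
  [1→2.5]: (686.4+405.9)/2 × 1.5 = 819.225
  [2.5→4.5]: (405.9+183.0)/2 × 2 = 588.9
  [4.5→6]: (183.0+100.6)/2 × 1.5 = 212.7
  [6→7]: (100.6+67.5)/2 × 1 = 84.05
  [7→7.5]: (67.5+55.3)/2 × 0.5 = 30.7
  Sum = 2078.775 ng/mL·hr
Extrapolated tail: C_last / k_e = 55.3 / 0.399 = 138.596
AUC_0→∞ = 2078.775 + 138.596 = 2217.371 ng/mL·hr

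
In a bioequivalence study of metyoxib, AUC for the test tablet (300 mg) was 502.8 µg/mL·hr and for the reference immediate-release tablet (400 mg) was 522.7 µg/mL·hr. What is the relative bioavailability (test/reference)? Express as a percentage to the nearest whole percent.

F_rel = (AUC_test/D_test) / (AUC_ref/D_ref)
      = (502.8/300) / (522.7/400)
      = 1.676 / 1.30675 = 1.2826 = 128.26%

F_rel = 128%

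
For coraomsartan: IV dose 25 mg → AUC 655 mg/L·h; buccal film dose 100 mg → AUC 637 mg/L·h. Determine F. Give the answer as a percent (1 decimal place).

F = 24.3%

F = (AUC_ev / D_ev) / (AUC_iv / D_iv)
  = (637/100) / (655/25)
  = 6.37 / 26.2 = 0.2431
  = 24.31%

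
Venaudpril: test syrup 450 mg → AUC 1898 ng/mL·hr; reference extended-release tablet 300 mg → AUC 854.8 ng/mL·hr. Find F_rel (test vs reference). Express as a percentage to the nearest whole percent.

F_rel = 148%

F_rel = (AUC_test/D_test) / (AUC_ref/D_ref)
      = (1898/450) / (854.8/300)
      = 4.21778 / 2.84933 = 1.4803 = 148.03%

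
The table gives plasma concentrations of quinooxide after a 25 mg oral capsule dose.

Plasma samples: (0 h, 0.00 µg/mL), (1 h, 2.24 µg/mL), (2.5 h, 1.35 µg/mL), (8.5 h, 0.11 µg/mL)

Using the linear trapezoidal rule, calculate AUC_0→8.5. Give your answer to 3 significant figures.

AUC = 8.19 µg/mL·h

Trapezoidal AUC_0→8.5:
  [0→1]: (0.00+2.24)/2 × 1 = 1.12
  [1→2.5]: (2.24+1.35)/2 × 1.5 = 2.6925
  [2.5→8.5]: (1.35+0.11)/2 × 6 = 4.38
  Sum = 8.1925 µg/mL·h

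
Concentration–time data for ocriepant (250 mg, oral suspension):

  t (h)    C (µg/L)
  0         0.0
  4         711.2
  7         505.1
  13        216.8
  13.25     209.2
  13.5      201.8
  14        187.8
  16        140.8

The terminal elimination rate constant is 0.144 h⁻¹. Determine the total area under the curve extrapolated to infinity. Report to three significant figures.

Trapezoidal AUC_0→16:
  [0→4]: (0.0+711.2)/2 × 4 = 1422.4
  [4→7]: (711.2+505.1)/2 × 3 = 1824.45
  [7→13]: (505.1+216.8)/2 × 6 = 2165.7
  [13→13.25]: (216.8+209.2)/2 × 0.25 = 53.25
  [13.25→13.5]: (209.2+201.8)/2 × 0.25 = 51.375
  [13.5→14]: (201.8+187.8)/2 × 0.5 = 97.4
  [14→16]: (187.8+140.8)/2 × 2 = 328.6
  Sum = 5943.175 µg/L·h
Extrapolated tail: C_last / k_e = 140.8 / 0.144 = 977.778
AUC_0→∞ = 5943.175 + 977.778 = 6920.953 µg/L·h

AUC = 6920 µg/L·h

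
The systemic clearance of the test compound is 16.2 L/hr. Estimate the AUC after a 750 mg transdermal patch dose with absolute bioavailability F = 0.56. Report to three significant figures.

AUC_0→∞ = F × Dose / CL
        = 0.56 × 750 / 16.2 = 25.9259 mg/L·hr

AUC = 25.9 mg/L·hr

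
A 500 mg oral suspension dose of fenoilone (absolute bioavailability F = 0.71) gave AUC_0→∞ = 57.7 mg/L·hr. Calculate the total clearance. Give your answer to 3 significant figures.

CL = 6.15 L/hr

CL = F × Dose / AUC_0→∞
   = 0.71 × 500 / 57.7 = 6.15251 L/hr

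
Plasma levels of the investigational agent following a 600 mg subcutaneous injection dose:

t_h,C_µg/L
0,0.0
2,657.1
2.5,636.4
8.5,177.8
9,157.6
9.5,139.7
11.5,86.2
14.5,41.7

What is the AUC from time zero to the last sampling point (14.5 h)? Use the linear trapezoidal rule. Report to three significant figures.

Trapezoidal AUC_0→14.5:
  [0→2]: (0.0+657.1)/2 × 2 = 657.1
  [2→2.5]: (657.1+636.4)/2 × 0.5 = 323.375
  [2.5→8.5]: (636.4+177.8)/2 × 6 = 2442.6
  [8.5→9]: (177.8+157.6)/2 × 0.5 = 83.85
  [9→9.5]: (157.6+139.7)/2 × 0.5 = 74.325
  [9.5→11.5]: (139.7+86.2)/2 × 2 = 225.9
  [11.5→14.5]: (86.2+41.7)/2 × 3 = 191.85
  Sum = 3999.0 µg/L·h

AUC = 4000 µg/L·h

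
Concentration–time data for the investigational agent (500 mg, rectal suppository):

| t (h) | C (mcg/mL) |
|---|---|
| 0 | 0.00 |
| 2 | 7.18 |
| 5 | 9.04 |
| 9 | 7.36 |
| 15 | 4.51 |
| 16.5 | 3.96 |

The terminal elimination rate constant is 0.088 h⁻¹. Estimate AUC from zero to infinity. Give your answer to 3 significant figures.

AUC = 151 mcg/mL·h

Trapezoidal AUC_0→16.5:
  [0→2]: (0.00+7.18)/2 × 2 = 7.18
  [2→5]: (7.18+9.04)/2 × 3 = 24.33
  [5→9]: (9.04+7.36)/2 × 4 = 32.8
  [9→15]: (7.36+4.51)/2 × 6 = 35.61
  [15→16.5]: (4.51+3.96)/2 × 1.5 = 6.3525
  Sum = 106.2725 mcg/mL·h
Extrapolated tail: C_last / k_e = 3.96 / 0.088 = 45.000
AUC_0→∞ = 106.2725 + 45.000 = 151.2725 mcg/mL·h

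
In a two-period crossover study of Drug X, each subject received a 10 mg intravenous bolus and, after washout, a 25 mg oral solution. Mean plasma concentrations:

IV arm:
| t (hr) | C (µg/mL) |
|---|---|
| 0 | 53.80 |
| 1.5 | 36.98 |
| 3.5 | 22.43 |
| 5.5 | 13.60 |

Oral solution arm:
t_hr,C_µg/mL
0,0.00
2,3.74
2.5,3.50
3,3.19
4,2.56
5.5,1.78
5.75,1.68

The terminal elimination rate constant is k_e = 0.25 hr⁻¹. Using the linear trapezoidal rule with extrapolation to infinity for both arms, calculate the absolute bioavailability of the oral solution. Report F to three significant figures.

F = 0.0376

Trapezoidal AUC_0→5.5 (IV):
  [0→1.5]: (53.80+36.98)/2 × 1.5 = 68.085
  [1.5→3.5]: (36.98+22.43)/2 × 2 = 59.41
  [3.5→5.5]: (22.43+13.60)/2 × 2 = 36.03
  Sum = 163.525 µg/mL·hr
IV tail: 13.60/0.25 = 54.400; AUC_iv,0→∞ = 163.525 + 54.400 = 217.925 µg/mL·hr
Trapezoidal AUC_0→5.75 (oral solution):
  [0→2]: (0.00+3.74)/2 × 2 = 3.74
  [2→2.5]: (3.74+3.50)/2 × 0.5 = 1.81
  [2.5→3]: (3.50+3.19)/2 × 0.5 = 1.6725
  [3→4]: (3.19+2.56)/2 × 1 = 2.875
  [4→5.5]: (2.56+1.78)/2 × 1.5 = 3.255
  [5.5→5.75]: (1.78+1.68)/2 × 0.25 = 0.4325
  Sum = 13.785 µg/mL·hr
oral solution tail: 1.68/0.25 = 6.720; AUC_ev,0→∞ = 13.785 + 6.720 = 20.505 µg/mL·hr
F = (AUC_ev/D_ev)/(AUC_iv/D_iv) = (20.505/25)/(217.925/10) = 0.8202/21.7925 = 0.0376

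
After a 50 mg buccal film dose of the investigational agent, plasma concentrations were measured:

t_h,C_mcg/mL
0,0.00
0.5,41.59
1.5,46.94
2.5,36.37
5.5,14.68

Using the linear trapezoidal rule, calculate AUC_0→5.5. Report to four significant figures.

Trapezoidal AUC_0→5.5:
  [0→0.5]: (0.00+41.59)/2 × 0.5 = 10.3975
  [0.5→1.5]: (41.59+46.94)/2 × 1 = 44.265
  [1.5→2.5]: (46.94+36.37)/2 × 1 = 41.655
  [2.5→5.5]: (36.37+14.68)/2 × 3 = 76.575
  Sum = 172.8925 mcg/mL·h

AUC = 172.9 mcg/mL·h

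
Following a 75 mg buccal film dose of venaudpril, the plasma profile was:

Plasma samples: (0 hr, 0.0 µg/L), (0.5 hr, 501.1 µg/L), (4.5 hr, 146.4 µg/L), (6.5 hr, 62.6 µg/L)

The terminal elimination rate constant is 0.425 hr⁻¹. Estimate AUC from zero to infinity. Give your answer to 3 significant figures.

Trapezoidal AUC_0→6.5:
  [0→0.5]: (0.0+501.1)/2 × 0.5 = 125.275
  [0.5→4.5]: (501.1+146.4)/2 × 4 = 1295.0
  [4.5→6.5]: (146.4+62.6)/2 × 2 = 209.0
  Sum = 1629.275 µg/L·hr
Extrapolated tail: C_last / k_e = 62.6 / 0.425 = 147.294
AUC_0→∞ = 1629.275 + 147.294 = 1776.569 µg/L·hr

AUC = 1780 µg/L·hr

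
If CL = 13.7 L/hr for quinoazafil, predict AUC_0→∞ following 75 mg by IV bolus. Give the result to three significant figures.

AUC = 5.47 mg/L·hr

AUC_0→∞ = Dose_iv / CL
        = 75 / 13.7 = 5.47445 mg/L·hr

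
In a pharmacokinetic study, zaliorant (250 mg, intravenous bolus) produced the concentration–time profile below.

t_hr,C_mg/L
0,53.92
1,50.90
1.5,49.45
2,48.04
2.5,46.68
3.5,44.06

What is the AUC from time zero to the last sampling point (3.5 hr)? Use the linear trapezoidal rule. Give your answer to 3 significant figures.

Trapezoidal AUC_0→3.5:
  [0→1]: (53.92+50.90)/2 × 1 = 52.41
  [1→1.5]: (50.90+49.45)/2 × 0.5 = 25.0875
  [1.5→2]: (49.45+48.04)/2 × 0.5 = 24.3725
  [2→2.5]: (48.04+46.68)/2 × 0.5 = 23.68
  [2.5→3.5]: (46.68+44.06)/2 × 1 = 45.37
  Sum = 170.92 mg/L·hr

AUC = 171 mg/L·hr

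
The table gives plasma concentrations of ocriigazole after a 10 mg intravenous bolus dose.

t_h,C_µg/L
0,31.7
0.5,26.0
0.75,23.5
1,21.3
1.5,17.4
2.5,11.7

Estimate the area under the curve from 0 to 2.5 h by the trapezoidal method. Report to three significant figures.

AUC = 50.4 µg/L·h

Trapezoidal AUC_0→2.5:
  [0→0.5]: (31.7+26.0)/2 × 0.5 = 14.425
  [0.5→0.75]: (26.0+23.5)/2 × 0.25 = 6.1875
  [0.75→1]: (23.5+21.3)/2 × 0.25 = 5.6
  [1→1.5]: (21.3+17.4)/2 × 0.5 = 9.675
  [1.5→2.5]: (17.4+11.7)/2 × 1 = 14.55
  Sum = 50.4375 µg/L·h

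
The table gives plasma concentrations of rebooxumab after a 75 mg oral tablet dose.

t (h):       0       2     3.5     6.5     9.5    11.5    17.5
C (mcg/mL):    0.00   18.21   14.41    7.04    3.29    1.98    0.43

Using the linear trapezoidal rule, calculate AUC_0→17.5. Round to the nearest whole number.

AUC = 103 mcg/mL·h

Trapezoidal AUC_0→17.5:
  [0→2]: (0.00+18.21)/2 × 2 = 18.21
  [2→3.5]: (18.21+14.41)/2 × 1.5 = 24.465
  [3.5→6.5]: (14.41+7.04)/2 × 3 = 32.175
  [6.5→9.5]: (7.04+3.29)/2 × 3 = 15.495
  [9.5→11.5]: (3.29+1.98)/2 × 2 = 5.27
  [11.5→17.5]: (1.98+0.43)/2 × 6 = 7.23
  Sum = 102.845 mcg/mL·h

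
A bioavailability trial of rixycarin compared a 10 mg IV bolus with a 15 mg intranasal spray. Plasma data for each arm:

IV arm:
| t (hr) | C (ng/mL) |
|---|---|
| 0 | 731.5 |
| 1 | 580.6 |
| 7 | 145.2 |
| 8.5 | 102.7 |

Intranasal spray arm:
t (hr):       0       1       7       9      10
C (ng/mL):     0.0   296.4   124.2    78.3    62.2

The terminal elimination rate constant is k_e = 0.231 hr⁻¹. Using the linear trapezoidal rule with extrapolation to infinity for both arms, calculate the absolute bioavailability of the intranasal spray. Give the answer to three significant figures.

Trapezoidal AUC_0→8.5 (IV):
  [0→1]: (731.5+580.6)/2 × 1 = 656.05
  [1→7]: (580.6+145.2)/2 × 6 = 2177.4
  [7→8.5]: (145.2+102.7)/2 × 1.5 = 185.925
  Sum = 3019.375 ng/mL·hr
IV tail: 102.7/0.231 = 444.589; AUC_iv,0→∞ = 3019.375 + 444.589 = 3463.964 ng/mL·hr
Trapezoidal AUC_0→10 (intranasal spray):
  [0→1]: (0.0+296.4)/2 × 1 = 148.2
  [1→7]: (296.4+124.2)/2 × 6 = 1261.8
  [7→9]: (124.2+78.3)/2 × 2 = 202.5
  [9→10]: (78.3+62.2)/2 × 1 = 70.25
  Sum = 1682.75 ng/mL·hr
intranasal spray tail: 62.2/0.231 = 269.264; AUC_ev,0→∞ = 1682.75 + 269.264 = 1952.014 ng/mL·hr
F = (AUC_ev/D_ev)/(AUC_iv/D_iv) = (1952.014/15)/(3463.964/10) = 130.134/346.3964 = 0.3757

F = 0.376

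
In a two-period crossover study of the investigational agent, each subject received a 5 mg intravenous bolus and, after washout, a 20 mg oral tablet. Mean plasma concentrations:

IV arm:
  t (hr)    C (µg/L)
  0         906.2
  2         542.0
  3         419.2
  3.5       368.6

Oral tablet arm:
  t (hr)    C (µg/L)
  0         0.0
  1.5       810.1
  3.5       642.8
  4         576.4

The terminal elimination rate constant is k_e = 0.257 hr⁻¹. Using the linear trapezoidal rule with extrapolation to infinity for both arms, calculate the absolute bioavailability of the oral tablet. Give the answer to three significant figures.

F = 0.324

Trapezoidal AUC_0→3.5 (IV):
  [0→2]: (906.2+542.0)/2 × 2 = 1448.2
  [2→3]: (542.0+419.2)/2 × 1 = 480.6
  [3→3.5]: (419.2+368.6)/2 × 0.5 = 196.95
  Sum = 2125.75 µg/L·hr
IV tail: 368.6/0.257 = 1434.241; AUC_iv,0→∞ = 2125.75 + 1434.241 = 3559.991 µg/L·hr
Trapezoidal AUC_0→4 (oral tablet):
  [0→1.5]: (0.0+810.1)/2 × 1.5 = 607.575
  [1.5→3.5]: (810.1+642.8)/2 × 2 = 1452.9
  [3.5→4]: (642.8+576.4)/2 × 0.5 = 304.8
  Sum = 2365.275 µg/L·hr
oral tablet tail: 576.4/0.257 = 2242.802; AUC_ev,0→∞ = 2365.275 + 2242.802 = 4608.077 µg/L·hr
F = (AUC_ev/D_ev)/(AUC_iv/D_iv) = (4608.077/20)/(3559.991/5) = 230.40385/711.9982 = 0.3236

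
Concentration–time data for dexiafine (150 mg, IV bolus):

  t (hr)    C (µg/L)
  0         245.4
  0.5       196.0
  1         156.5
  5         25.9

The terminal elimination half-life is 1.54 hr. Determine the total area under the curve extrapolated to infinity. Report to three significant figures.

Trapezoidal AUC_0→5:
  [0→0.5]: (245.4+196.0)/2 × 0.5 = 110.35
  [0.5→1]: (196.0+156.5)/2 × 0.5 = 88.125
  [1→5]: (156.5+25.9)/2 × 4 = 364.8
  Sum = 563.275 µg/L·hr
k_e = ln2 / t½ = 0.693147 / 1.54 = 0.4501 hr^-1
Extrapolated tail: C_last / k_e = 25.9 / 0.4501 = 57.543
AUC_0→∞ = 563.275 + 57.543 = 620.818 µg/L·hr

AUC = 621 µg/L·hr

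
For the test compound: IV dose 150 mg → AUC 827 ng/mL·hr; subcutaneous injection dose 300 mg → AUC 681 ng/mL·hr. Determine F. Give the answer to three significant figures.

F = (AUC_ev / D_ev) / (AUC_iv / D_iv)
  = (681/300) / (827/150)
  = 2.27 / 5.51333 = 0.4117

F = 0.412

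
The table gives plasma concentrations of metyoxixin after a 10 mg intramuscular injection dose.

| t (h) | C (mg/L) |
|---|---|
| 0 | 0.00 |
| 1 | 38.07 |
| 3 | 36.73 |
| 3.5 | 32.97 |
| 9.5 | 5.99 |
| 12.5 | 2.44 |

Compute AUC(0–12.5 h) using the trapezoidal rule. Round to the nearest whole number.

Trapezoidal AUC_0→12.5:
  [0→1]: (0.00+38.07)/2 × 1 = 19.035
  [1→3]: (38.07+36.73)/2 × 2 = 74.8
  [3→3.5]: (36.73+32.97)/2 × 0.5 = 17.425
  [3.5→9.5]: (32.97+5.99)/2 × 6 = 116.88
  [9.5→12.5]: (5.99+2.44)/2 × 3 = 12.645
  Sum = 240.785 mg/L·h

AUC = 241 mg/L·h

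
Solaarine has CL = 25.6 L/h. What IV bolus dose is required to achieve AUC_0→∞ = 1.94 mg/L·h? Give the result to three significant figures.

Dose = 49.7 mg

Dose_iv = CL × AUC_0→∞
     = 25.6 × 1.94 = 49.664 mg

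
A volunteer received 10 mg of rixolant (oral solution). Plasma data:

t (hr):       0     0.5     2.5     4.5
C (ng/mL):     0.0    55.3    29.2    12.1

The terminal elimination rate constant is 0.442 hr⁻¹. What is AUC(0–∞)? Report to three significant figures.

Trapezoidal AUC_0→4.5:
  [0→0.5]: (0.0+55.3)/2 × 0.5 = 13.825
  [0.5→2.5]: (55.3+29.2)/2 × 2 = 84.5
  [2.5→4.5]: (29.2+12.1)/2 × 2 = 41.3
  Sum = 139.625 ng/mL·hr
Extrapolated tail: C_last / k_e = 12.1 / 0.442 = 27.376
AUC_0→∞ = 139.625 + 27.376 = 167.001 ng/mL·hr

AUC = 167 ng/mL·hr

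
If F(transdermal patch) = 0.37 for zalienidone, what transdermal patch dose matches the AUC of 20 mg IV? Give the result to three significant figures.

For equal systemic exposure: F × D_ev = D_iv
D_ev = D_iv / F = 20 / 0.37 = 54.0541 mg

D_transdermal = 54.1 mg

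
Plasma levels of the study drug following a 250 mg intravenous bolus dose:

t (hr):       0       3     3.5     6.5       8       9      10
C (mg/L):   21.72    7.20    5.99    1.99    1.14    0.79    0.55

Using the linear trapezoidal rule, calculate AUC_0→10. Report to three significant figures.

AUC = 62.6 mg/L·hr

Trapezoidal AUC_0→10:
  [0→3]: (21.72+7.20)/2 × 3 = 43.38
  [3→3.5]: (7.20+5.99)/2 × 0.5 = 3.2975
  [3.5→6.5]: (5.99+1.99)/2 × 3 = 11.97
  [6.5→8]: (1.99+1.14)/2 × 1.5 = 2.3475
  [8→9]: (1.14+0.79)/2 × 1 = 0.965
  [9→10]: (0.79+0.55)/2 × 1 = 0.67
  Sum = 62.63 mg/L·hr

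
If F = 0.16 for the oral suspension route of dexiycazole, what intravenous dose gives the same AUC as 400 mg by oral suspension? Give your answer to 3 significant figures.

D_iv = 64.0 mg

Systemic exposure from an extravascular dose = F × D_ev, so the equivalent IV dose is F × D_ev.
D_iv = F × D_ev = 0.16 × 400 = 64 mg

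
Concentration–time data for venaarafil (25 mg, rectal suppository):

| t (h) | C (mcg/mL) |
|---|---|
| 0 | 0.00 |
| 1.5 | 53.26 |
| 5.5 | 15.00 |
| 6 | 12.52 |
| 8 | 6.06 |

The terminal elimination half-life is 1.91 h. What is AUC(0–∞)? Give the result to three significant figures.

AUC = 219 mcg/mL·h

Trapezoidal AUC_0→8:
  [0→1.5]: (0.00+53.26)/2 × 1.5 = 39.945
  [1.5→5.5]: (53.26+15.00)/2 × 4 = 136.52
  [5.5→6]: (15.00+12.52)/2 × 0.5 = 6.88
  [6→8]: (12.52+6.06)/2 × 2 = 18.58
  Sum = 201.925 mcg/mL·h
k_e = ln2 / t½ = 0.693147 / 1.91 = 0.3629 h^-1
Extrapolated tail: C_last / k_e = 6.06 / 0.3629 = 16.699
AUC_0→∞ = 201.925 + 16.699 = 218.624 mcg/mL·h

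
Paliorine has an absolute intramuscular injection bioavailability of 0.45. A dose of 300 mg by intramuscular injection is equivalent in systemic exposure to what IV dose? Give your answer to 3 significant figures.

D_iv = 135 mg

Systemic exposure from an extravascular dose = F × D_ev, so the equivalent IV dose is F × D_ev.
D_iv = F × D_ev = 0.45 × 300 = 135 mg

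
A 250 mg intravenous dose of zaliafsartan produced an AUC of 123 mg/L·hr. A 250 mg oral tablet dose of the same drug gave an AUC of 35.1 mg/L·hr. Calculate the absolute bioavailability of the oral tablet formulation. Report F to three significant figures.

F = 0.285

F = (AUC_ev / D_ev) / (AUC_iv / D_iv)
  = (35.1/250) / (123/250)
  = 0.1404 / 0.492 = 0.2854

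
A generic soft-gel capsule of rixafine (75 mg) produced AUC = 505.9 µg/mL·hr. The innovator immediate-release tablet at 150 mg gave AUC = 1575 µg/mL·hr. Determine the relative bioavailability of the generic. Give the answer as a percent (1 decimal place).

F_rel = (AUC_test/D_test) / (AUC_ref/D_ref)
      = (505.9/75) / (1575/150)
      = 6.74533 / 10.5 = 0.6424 = 64.24%

F_rel = 64.2%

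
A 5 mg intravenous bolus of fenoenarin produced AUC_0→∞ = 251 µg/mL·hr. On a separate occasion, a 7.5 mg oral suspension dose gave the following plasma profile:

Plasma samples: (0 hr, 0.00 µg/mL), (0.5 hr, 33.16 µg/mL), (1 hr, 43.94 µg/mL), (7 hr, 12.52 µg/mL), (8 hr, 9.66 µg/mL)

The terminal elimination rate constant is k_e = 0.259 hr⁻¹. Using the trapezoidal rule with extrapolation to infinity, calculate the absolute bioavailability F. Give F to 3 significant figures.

F = 0.652

Trapezoidal AUC_0→8 (oral suspension):
  [0→0.5]: (0.00+33.16)/2 × 0.5 = 8.29
  [0.5→1]: (33.16+43.94)/2 × 0.5 = 19.275
  [1→7]: (43.94+12.52)/2 × 6 = 169.38
  [7→8]: (12.52+9.66)/2 × 1 = 11.09
  Sum = 208.035 µg/mL·hr
Tail: C_last/k_e = 9.66/0.259 = 37.297
AUC_0→∞ (oral suspension) = 208.035 + 37.297 = 245.332 µg/mL·hr
F = (AUC_ev/D_ev)/(AUC_iv/D_iv) = (245.332/7.5)/(251/5) = 32.7109/50.2 = 0.6516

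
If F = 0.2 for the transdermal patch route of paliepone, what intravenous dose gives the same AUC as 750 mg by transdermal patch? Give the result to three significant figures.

Systemic exposure from an extravascular dose = F × D_ev, so the equivalent IV dose is F × D_ev.
D_iv = F × D_ev = 0.2 × 750 = 150 mg

D_iv = 150 mg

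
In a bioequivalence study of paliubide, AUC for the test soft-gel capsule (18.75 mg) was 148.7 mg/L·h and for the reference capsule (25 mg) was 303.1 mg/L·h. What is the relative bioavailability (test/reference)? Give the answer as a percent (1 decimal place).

F_rel = 65.4%

F_rel = (AUC_test/D_test) / (AUC_ref/D_ref)
      = (148.7/18.75) / (303.1/25)
      = 7.93067 / 12.124 = 0.6541 = 65.41%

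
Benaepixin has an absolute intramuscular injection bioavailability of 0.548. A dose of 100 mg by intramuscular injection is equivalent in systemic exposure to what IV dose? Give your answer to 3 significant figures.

D_iv = 54.8 mg

Systemic exposure from an extravascular dose = F × D_ev, so the equivalent IV dose is F × D_ev.
D_iv = F × D_ev = 0.548 × 100 = 54.8 mg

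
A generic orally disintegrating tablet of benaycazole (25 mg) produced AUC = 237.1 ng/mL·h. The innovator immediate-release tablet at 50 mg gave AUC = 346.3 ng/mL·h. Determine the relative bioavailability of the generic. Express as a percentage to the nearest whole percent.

F_rel = (AUC_test/D_test) / (AUC_ref/D_ref)
      = (237.1/25) / (346.3/50)
      = 9.484 / 6.926 = 1.3693 = 136.93%

F_rel = 137%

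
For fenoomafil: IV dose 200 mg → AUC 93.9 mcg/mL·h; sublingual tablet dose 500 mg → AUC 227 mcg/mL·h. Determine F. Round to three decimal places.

F = 0.967

F = (AUC_ev / D_ev) / (AUC_iv / D_iv)
  = (227/500) / (93.9/200)
  = 0.454 / 0.4695 = 0.9670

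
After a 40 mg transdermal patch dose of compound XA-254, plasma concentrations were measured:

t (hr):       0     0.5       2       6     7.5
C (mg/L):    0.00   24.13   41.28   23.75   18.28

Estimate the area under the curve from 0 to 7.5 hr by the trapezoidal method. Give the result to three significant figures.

AUC = 217 mg/L·hr

Trapezoidal AUC_0→7.5:
  [0→0.5]: (0.00+24.13)/2 × 0.5 = 6.0325
  [0.5→2]: (24.13+41.28)/2 × 1.5 = 49.0575
  [2→6]: (41.28+23.75)/2 × 4 = 130.06
  [6→7.5]: (23.75+18.28)/2 × 1.5 = 31.5225
  Sum = 216.6725 mg/L·hr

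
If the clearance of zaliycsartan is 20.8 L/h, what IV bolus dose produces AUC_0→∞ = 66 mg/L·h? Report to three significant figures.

Dose = 1370 mg

Dose_iv = CL × AUC_0→∞
     = 20.8 × 66 = 1372.8 mg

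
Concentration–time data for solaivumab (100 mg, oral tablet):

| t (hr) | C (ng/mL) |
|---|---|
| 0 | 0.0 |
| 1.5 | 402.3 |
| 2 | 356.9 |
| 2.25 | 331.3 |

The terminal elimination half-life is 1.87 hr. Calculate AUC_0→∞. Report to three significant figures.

AUC = 1470 ng/mL·hr

Trapezoidal AUC_0→2.25:
  [0→1.5]: (0.0+402.3)/2 × 1.5 = 301.725
  [1.5→2]: (402.3+356.9)/2 × 0.5 = 189.8
  [2→2.25]: (356.9+331.3)/2 × 0.25 = 86.025
  Sum = 577.55 ng/mL·hr
k_e = ln2 / t½ = 0.693147 / 1.87 = 0.3707 hr^-1
Extrapolated tail: C_last / k_e = 331.3 / 0.3707 = 893.715
AUC_0→∞ = 577.55 + 893.715 = 1471.265 ng/mL·hr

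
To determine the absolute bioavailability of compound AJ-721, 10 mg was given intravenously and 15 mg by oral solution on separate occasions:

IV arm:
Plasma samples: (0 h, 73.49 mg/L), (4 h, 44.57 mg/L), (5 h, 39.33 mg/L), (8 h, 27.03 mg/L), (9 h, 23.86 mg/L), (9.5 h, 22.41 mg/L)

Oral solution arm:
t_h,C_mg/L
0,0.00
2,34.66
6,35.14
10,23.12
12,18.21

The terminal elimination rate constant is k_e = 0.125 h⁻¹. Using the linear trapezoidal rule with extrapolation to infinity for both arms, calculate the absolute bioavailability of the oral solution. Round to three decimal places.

Trapezoidal AUC_0→9.5 (IV):
  [0→4]: (73.49+44.57)/2 × 4 = 236.12
  [4→5]: (44.57+39.33)/2 × 1 = 41.95
  [5→8]: (39.33+27.03)/2 × 3 = 99.54
  [8→9]: (27.03+23.86)/2 × 1 = 25.445
  [9→9.5]: (23.86+22.41)/2 × 0.5 = 11.5675
  Sum = 414.6225 mg/L·h
IV tail: 22.41/0.125 = 179.280; AUC_iv,0→∞ = 414.6225 + 179.280 = 593.9025 mg/L·h
Trapezoidal AUC_0→12 (oral solution):
  [0→2]: (0.00+34.66)/2 × 2 = 34.66
  [2→6]: (34.66+35.14)/2 × 4 = 139.6
  [6→10]: (35.14+23.12)/2 × 4 = 116.52
  [10→12]: (23.12+18.21)/2 × 2 = 41.33
  Sum = 332.11 mg/L·h
oral solution tail: 18.21/0.125 = 145.680; AUC_ev,0→∞ = 332.11 + 145.680 = 477.79 mg/L·h
F = (AUC_ev/D_ev)/(AUC_iv/D_iv) = (477.79/15)/(593.9025/10) = 31.8527/59.39025 = 0.5363

F = 0.536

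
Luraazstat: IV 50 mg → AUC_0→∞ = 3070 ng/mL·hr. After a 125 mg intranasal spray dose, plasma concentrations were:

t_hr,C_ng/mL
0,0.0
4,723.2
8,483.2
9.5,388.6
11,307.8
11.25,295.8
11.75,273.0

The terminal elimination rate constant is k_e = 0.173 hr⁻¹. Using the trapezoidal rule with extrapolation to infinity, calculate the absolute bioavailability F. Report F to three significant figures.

Trapezoidal AUC_0→11.75 (intranasal spray):
  [0→4]: (0.0+723.2)/2 × 4 = 1446.4
  [4→8]: (723.2+483.2)/2 × 4 = 2412.8
  [8→9.5]: (483.2+388.6)/2 × 1.5 = 653.85
  [9.5→11]: (388.6+307.8)/2 × 1.5 = 522.3
  [11→11.25]: (307.8+295.8)/2 × 0.25 = 75.45
  [11.25→11.75]: (295.8+273.0)/2 × 0.5 = 142.2
  Sum = 5253.0 ng/mL·hr
Tail: C_last/k_e = 273.0/0.173 = 1578.035
AUC_0→∞ (intranasal spray) = 5253.0 + 1578.035 = 6831.035 ng/mL·hr
F = (AUC_ev/D_ev)/(AUC_iv/D_iv) = (6831.035/125)/(3070/50) = 54.64828/61.4 = 0.8900

F = 0.890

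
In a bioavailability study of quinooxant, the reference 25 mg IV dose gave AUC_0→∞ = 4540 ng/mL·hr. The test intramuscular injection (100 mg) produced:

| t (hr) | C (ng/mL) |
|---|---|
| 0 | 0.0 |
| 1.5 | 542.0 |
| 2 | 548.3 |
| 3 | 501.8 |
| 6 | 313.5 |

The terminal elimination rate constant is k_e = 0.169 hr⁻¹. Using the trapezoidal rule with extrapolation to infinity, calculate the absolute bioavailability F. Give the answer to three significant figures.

Trapezoidal AUC_0→6 (intramuscular injection):
  [0→1.5]: (0.0+542.0)/2 × 1.5 = 406.5
  [1.5→2]: (542.0+548.3)/2 × 0.5 = 272.575
  [2→3]: (548.3+501.8)/2 × 1 = 525.05
  [3→6]: (501.8+313.5)/2 × 3 = 1222.95
  Sum = 2427.075 ng/mL·hr
Tail: C_last/k_e = 313.5/0.169 = 1855.030
AUC_0→∞ (intramuscular injection) = 2427.075 + 1855.030 = 4282.105 ng/mL·hr
F = (AUC_ev/D_ev)/(AUC_iv/D_iv) = (4282.105/100)/(4540/25) = 42.82105/181.6 = 0.2358

F = 0.236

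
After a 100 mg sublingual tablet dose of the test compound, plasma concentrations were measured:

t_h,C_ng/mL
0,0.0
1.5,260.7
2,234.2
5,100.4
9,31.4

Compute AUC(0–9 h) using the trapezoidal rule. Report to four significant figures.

Trapezoidal AUC_0→9:
  [0→1.5]: (0.0+260.7)/2 × 1.5 = 195.525
  [1.5→2]: (260.7+234.2)/2 × 0.5 = 123.725
  [2→5]: (234.2+100.4)/2 × 3 = 501.9
  [5→9]: (100.4+31.4)/2 × 4 = 263.6
  Sum = 1084.75 ng/mL·h

AUC = 1085 ng/mL·h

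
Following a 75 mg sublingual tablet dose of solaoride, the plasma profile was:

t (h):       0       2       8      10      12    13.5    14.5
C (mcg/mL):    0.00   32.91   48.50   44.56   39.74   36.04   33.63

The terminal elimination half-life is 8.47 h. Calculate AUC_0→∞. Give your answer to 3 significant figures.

Trapezoidal AUC_0→14.5:
  [0→2]: (0.00+32.91)/2 × 2 = 32.91
  [2→8]: (32.91+48.50)/2 × 6 = 244.23
  [8→10]: (48.50+44.56)/2 × 2 = 93.06
  [10→12]: (44.56+39.74)/2 × 2 = 84.3
  [12→13.5]: (39.74+36.04)/2 × 1.5 = 56.835
  [13.5→14.5]: (36.04+33.63)/2 × 1 = 34.835
  Sum = 546.17 mcg/mL·h
k_e = ln2 / t½ = 0.693147 / 8.47 = 0.0818 h^-1
Extrapolated tail: C_last / k_e = 33.63 / 0.0818 = 411.125
AUC_0→∞ = 546.17 + 411.125 = 957.295 mcg/mL·h

AUC = 957 mcg/mL·h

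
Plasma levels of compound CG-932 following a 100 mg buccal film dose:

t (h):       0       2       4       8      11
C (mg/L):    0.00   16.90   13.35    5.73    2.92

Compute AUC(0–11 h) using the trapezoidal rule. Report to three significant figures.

AUC = 98.3 mg/L·h

Trapezoidal AUC_0→11:
  [0→2]: (0.00+16.90)/2 × 2 = 16.9
  [2→4]: (16.90+13.35)/2 × 2 = 30.25
  [4→8]: (13.35+5.73)/2 × 4 = 38.16
  [8→11]: (5.73+2.92)/2 × 3 = 12.975
  Sum = 98.285 mg/L·h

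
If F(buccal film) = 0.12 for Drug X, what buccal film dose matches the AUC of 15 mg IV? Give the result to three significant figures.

D_buccal = 125 mg

For equal systemic exposure: F × D_ev = D_iv
D_ev = D_iv / F = 15 / 0.12 = 125 mg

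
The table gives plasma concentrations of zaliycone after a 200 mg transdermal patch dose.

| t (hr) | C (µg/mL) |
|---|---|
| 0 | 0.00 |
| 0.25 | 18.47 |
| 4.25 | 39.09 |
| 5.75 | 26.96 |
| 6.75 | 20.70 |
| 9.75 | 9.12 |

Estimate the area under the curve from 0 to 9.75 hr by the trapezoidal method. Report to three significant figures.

AUC = 236 µg/mL·hr

Trapezoidal AUC_0→9.75:
  [0→0.25]: (0.00+18.47)/2 × 0.25 = 2.30875
  [0.25→4.25]: (18.47+39.09)/2 × 4 = 115.12
  [4.25→5.75]: (39.09+26.96)/2 × 1.5 = 49.5375
  [5.75→6.75]: (26.96+20.70)/2 × 1 = 23.83
  [6.75→9.75]: (20.70+9.12)/2 × 3 = 44.73
  Sum = 235.52625 µg/mL·hr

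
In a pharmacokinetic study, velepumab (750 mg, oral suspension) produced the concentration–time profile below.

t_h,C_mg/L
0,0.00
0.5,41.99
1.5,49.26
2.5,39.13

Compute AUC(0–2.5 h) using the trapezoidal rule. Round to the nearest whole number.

Trapezoidal AUC_0→2.5:
  [0→0.5]: (0.00+41.99)/2 × 0.5 = 10.4975
  [0.5→1.5]: (41.99+49.26)/2 × 1 = 45.625
  [1.5→2.5]: (49.26+39.13)/2 × 1 = 44.195
  Sum = 100.3175 mg/L·h

AUC = 100 mg/L·h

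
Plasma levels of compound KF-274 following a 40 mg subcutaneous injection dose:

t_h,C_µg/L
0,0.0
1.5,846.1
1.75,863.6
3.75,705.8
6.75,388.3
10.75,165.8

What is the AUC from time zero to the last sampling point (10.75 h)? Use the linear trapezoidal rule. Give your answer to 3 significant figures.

AUC = 5170 µg/L·h

Trapezoidal AUC_0→10.75:
  [0→1.5]: (0.0+846.1)/2 × 1.5 = 634.575
  [1.5→1.75]: (846.1+863.6)/2 × 0.25 = 213.7125
  [1.75→3.75]: (863.6+705.8)/2 × 2 = 1569.4
  [3.75→6.75]: (705.8+388.3)/2 × 3 = 1641.15
  [6.75→10.75]: (388.3+165.8)/2 × 4 = 1108.2
  Sum = 5167.0375 µg/L·h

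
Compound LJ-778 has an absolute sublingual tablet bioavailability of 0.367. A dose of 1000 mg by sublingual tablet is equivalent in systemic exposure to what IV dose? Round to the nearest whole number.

Systemic exposure from an extravascular dose = F × D_ev, so the equivalent IV dose is F × D_ev.
D_iv = F × D_ev = 0.367 × 1000 = 367 mg

D_iv = 367 mg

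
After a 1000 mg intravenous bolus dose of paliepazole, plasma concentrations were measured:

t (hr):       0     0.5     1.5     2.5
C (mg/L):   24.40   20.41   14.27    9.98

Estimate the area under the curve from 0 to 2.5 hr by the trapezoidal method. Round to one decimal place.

AUC = 40.7 mg/L·hr

Trapezoidal AUC_0→2.5:
  [0→0.5]: (24.40+20.41)/2 × 0.5 = 11.2025
  [0.5→1.5]: (20.41+14.27)/2 × 1 = 17.34
  [1.5→2.5]: (14.27+9.98)/2 × 1 = 12.125
  Sum = 40.6675 mg/L·hr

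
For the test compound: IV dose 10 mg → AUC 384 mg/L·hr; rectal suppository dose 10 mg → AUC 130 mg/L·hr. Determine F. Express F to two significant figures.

F = 0.34

F = (AUC_ev / D_ev) / (AUC_iv / D_iv)
  = (130/10) / (384/10)
  = 13 / 38.4 = 0.3385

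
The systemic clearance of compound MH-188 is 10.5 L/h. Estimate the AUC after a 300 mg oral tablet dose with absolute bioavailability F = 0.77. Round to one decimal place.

AUC = 22.0 mg/L·h

AUC_0→∞ = F × Dose / CL
        = 0.77 × 300 / 10.5 = 22 mg/L·h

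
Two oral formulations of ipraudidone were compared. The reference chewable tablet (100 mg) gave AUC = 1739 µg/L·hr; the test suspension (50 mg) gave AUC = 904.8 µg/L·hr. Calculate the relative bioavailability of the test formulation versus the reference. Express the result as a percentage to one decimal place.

F_rel = (AUC_test/D_test) / (AUC_ref/D_ref)
      = (904.8/50) / (1739/100)
      = 18.096 / 17.39 = 1.0406 = 104.06%

F_rel = 104.1%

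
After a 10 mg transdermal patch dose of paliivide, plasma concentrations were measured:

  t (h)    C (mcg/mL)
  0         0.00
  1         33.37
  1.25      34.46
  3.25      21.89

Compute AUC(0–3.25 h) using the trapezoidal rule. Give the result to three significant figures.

Trapezoidal AUC_0→3.25:
  [0→1]: (0.00+33.37)/2 × 1 = 16.685
  [1→1.25]: (33.37+34.46)/2 × 0.25 = 8.47875
  [1.25→3.25]: (34.46+21.89)/2 × 2 = 56.35
  Sum = 81.51375 mcg/mL·h

AUC = 81.5 mcg/mL·h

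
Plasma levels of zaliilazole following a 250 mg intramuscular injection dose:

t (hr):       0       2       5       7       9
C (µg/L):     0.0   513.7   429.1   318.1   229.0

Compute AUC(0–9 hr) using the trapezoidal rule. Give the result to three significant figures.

Trapezoidal AUC_0→9:
  [0→2]: (0.0+513.7)/2 × 2 = 513.7
  [2→5]: (513.7+429.1)/2 × 3 = 1414.2
  [5→7]: (429.1+318.1)/2 × 2 = 747.2
  [7→9]: (318.1+229.0)/2 × 2 = 547.1
  Sum = 3222.2 µg/L·hr

AUC = 3220 µg/L·hr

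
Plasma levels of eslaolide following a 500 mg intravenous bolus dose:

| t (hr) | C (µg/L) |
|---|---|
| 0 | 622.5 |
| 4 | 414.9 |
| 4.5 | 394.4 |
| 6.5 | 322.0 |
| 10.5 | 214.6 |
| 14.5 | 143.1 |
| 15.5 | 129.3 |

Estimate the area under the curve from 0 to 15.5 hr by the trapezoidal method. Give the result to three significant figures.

AUC = 4920 µg/L·hr

Trapezoidal AUC_0→15.5:
  [0→4]: (622.5+414.9)/2 × 4 = 2074.8
  [4→4.5]: (414.9+394.4)/2 × 0.5 = 202.325
  [4.5→6.5]: (394.4+322.0)/2 × 2 = 716.4
  [6.5→10.5]: (322.0+214.6)/2 × 4 = 1073.2
  [10.5→14.5]: (214.6+143.1)/2 × 4 = 715.4
  [14.5→15.5]: (143.1+129.3)/2 × 1 = 136.2
  Sum = 4918.325 µg/L·hr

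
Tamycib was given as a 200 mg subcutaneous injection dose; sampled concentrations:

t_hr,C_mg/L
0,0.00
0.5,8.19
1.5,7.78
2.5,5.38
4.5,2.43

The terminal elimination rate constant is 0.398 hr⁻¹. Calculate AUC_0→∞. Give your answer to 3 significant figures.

AUC = 30.5 mg/L·hr

Trapezoidal AUC_0→4.5:
  [0→0.5]: (0.00+8.19)/2 × 0.5 = 2.0475
  [0.5→1.5]: (8.19+7.78)/2 × 1 = 7.985
  [1.5→2.5]: (7.78+5.38)/2 × 1 = 6.58
  [2.5→4.5]: (5.38+2.43)/2 × 2 = 7.81
  Sum = 24.4225 mg/L·hr
Extrapolated tail: C_last / k_e = 2.43 / 0.398 = 6.106
AUC_0→∞ = 24.4225 + 6.106 = 30.5285 mg/L·hr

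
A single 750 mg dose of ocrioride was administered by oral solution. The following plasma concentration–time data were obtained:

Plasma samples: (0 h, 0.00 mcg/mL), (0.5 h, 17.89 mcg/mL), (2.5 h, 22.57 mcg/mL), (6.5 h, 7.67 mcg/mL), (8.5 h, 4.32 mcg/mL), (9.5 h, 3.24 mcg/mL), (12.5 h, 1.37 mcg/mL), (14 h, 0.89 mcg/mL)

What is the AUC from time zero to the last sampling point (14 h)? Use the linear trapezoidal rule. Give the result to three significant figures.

AUC = 130 mcg/mL·h

Trapezoidal AUC_0→14:
  [0→0.5]: (0.00+17.89)/2 × 0.5 = 4.4725
  [0.5→2.5]: (17.89+22.57)/2 × 2 = 40.46
  [2.5→6.5]: (22.57+7.67)/2 × 4 = 60.48
  [6.5→8.5]: (7.67+4.32)/2 × 2 = 11.99
  [8.5→9.5]: (4.32+3.24)/2 × 1 = 3.78
  [9.5→12.5]: (3.24+1.37)/2 × 3 = 6.915
  [12.5→14]: (1.37+0.89)/2 × 1.5 = 1.695
  Sum = 129.7925 mcg/mL·h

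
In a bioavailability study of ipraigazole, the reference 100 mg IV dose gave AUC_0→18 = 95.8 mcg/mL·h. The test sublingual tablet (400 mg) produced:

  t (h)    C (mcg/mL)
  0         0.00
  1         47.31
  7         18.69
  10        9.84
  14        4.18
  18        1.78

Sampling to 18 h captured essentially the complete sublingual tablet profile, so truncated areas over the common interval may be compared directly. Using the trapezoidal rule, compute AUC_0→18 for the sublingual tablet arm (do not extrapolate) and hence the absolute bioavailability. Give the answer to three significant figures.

F = 0.794

Trapezoidal AUC_0→18 (sublingual tablet):
  [0→1]: (0.00+47.31)/2 × 1 = 23.655
  [1→7]: (47.31+18.69)/2 × 6 = 198.0
  [7→10]: (18.69+9.84)/2 × 3 = 42.795
  [10→14]: (9.84+4.18)/2 × 4 = 28.04
  [14→18]: (4.18+1.78)/2 × 4 = 11.92
  Sum = 304.41 mcg/mL·h
F = (AUC_ev/D_ev)/(AUC_iv/D_iv) = (304.41/400)/(95.8/100) = 0.761025/0.958 = 0.7944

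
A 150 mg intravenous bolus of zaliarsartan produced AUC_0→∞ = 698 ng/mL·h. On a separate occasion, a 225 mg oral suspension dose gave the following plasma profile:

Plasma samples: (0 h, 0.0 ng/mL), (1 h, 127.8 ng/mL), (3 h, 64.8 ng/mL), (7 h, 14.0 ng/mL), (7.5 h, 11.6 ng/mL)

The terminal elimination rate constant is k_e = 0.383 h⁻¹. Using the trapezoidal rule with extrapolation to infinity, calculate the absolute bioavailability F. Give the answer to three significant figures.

F = 0.431

Trapezoidal AUC_0→7.5 (oral suspension):
  [0→1]: (0.0+127.8)/2 × 1 = 63.9
  [1→3]: (127.8+64.8)/2 × 2 = 192.6
  [3→7]: (64.8+14.0)/2 × 4 = 157.6
  [7→7.5]: (14.0+11.6)/2 × 0.5 = 6.4
  Sum = 420.5 ng/mL·h
Tail: C_last/k_e = 11.6/0.383 = 30.287
AUC_0→∞ (oral suspension) = 420.5 + 30.287 = 450.787 ng/mL·h
F = (AUC_ev/D_ev)/(AUC_iv/D_iv) = (450.787/225)/(698/150) = 2.0035/4.65333 = 0.4306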